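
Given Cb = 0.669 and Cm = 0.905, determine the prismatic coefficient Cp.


Formula: Cp = Cb / Cm
Substituting: Cp = 0.669 / 0.905
Result: Cp ≈ 0.73923 (5 s.f.)

0.73923


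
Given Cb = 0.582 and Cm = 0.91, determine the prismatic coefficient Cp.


Formula: Cp = Cb / Cm
Substituting: Cp = 0.582 / 0.91
Result: Cp ≈ 0.63956 (5 s.f.)

0.63956


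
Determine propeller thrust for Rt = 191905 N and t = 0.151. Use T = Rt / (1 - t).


Formula: T = Rt / (1 - t)
Step 1 — (1 - t) = 1 - 0.151 = 0.849
Step 2 — T = 191905 / 0.849 ≈ 226040 N (5 s.f.)

226040 N


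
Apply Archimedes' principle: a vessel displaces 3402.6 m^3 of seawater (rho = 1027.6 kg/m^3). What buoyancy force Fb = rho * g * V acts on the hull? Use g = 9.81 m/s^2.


Formula: Fb = rho * g * V
Substituting: Fb = 1027.6 * 9.81 * 3402.6
Intermediate: 1027.6 * 9.81 = 10080.756
Result: Fb = 10080.756 * 3402.6 ≈ 34301000 N (5 s.f.)

34301000 N


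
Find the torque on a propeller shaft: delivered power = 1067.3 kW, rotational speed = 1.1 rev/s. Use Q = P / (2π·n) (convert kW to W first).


Formula: Q = P_W / (2 * pi * n)
Step 1 — P_W = 1067.3 kW * 1000 = 1067300.0 W
Step 2 — 2 * pi * n = 2 * pi * 1.1 = 6.911504
Step 3 — Q = 1067300.0 / 6.911504 ≈ 154420 N·m (5 s.f.)

154420 N·m


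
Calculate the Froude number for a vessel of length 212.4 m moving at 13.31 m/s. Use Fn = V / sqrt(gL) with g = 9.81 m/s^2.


Formula: Fn = V / sqrt(g * L)
Step 1 — g * L = 9.81 * 212.4 = 2083.644
Step 2 — sqrt(g * L) = sqrt(2083.644) = 45.64695
Step 3 — Fn = 13.31 / 45.64695 ≈ 0.29159 (5 s.f.)

0.29159


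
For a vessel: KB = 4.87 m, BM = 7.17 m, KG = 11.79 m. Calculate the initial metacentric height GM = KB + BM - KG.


Formula: GM = KB + BM - KG
Step 1 — KM = KB + BM = 4.87 + 7.17 = 12.04 m
Step 2 — GM = KM - KG = 12.04 - 11.79 = 0.25 m

0.25 m


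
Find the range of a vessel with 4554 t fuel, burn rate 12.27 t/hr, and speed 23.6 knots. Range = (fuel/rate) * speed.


Formula: endurance = fuel / rate; range = endurance * speed
Step 1 — endurance = 4554 / 12.27 = 371.1491 hours
Step 2 — range = 371.1491 * 23.6 ≈ 8759.1 nautical miles (5 s.f.)

8759.1 NM


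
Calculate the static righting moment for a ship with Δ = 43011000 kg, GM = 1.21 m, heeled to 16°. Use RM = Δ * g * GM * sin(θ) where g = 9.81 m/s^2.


Formula: GZ = GM * sin(theta); RM = disp * g * GZ
Step 1 — GZ = 1.21 * sin(16°) = 1.21 * 0.275637 = 0.333521 m
Step 2 — RM = 43011000 * 9.81 * 0.333521 ≈ 140730000 N·m (5 s.f.)

140730000 N·m


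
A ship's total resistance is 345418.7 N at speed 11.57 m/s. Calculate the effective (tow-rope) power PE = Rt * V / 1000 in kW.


Formula: PE = Rt * V / 1000 (kW)
Step 1 — PE (W) = 345418.7 * 11.57 = 3996494.359 W
Step 2 — PE (kW) = 3996494.359 / 1000 ≈ 3996.5 kW (5 s.f.)

3996.5 kW


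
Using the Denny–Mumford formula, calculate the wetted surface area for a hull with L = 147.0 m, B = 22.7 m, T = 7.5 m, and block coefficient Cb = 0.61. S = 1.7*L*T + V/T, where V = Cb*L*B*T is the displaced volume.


Formula: S = 1.7*L*T + V/T with V = Cb*L*B*T, i.e. S = L * (1.7*T + Cb*B)
Step 1 — 1.7*T = 1.7 * 7.5 = 12.75 m
Step 2 — Cb*B = 0.61 * 22.7 = 13.847 m
Step 3 — 1.7*T + Cb*B = 12.75 + 13.847 = 26.597 m
Step 4 — S = 147.0 * 26.597 ≈ 3909.8 m^2 (5 s.f.)

3909.8 m^2


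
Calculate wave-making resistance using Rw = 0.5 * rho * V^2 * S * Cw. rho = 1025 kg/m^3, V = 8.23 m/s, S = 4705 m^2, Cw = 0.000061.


Formula: Rw = 0.5 * rho * V^2 * S * Cw
Step 1 — V^2 = 8.23^2 = 67.7329
Step 2 — 0.5 * rho * V^2 = 0.5 * 1025 * 67.7329 = 34713.11125
Step 3 — Rw = 34713.11125 * 4705 * 0.000061 ≈ 9962.8 N (5 s.f.)

9962.8 N


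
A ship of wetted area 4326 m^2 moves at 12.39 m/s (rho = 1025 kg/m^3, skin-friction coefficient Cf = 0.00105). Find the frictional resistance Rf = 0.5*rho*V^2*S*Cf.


Formula: Rf = 0.5 * rho * V^2 * S * Cf
Step 1 — V^2 = 12.39^2 = 153.5121
Step 2 — 0.5 * rho * V^2 = 0.5 * 1025 * 153.5121 = 78674.95125
Step 3 — Rf = 78674.95125 * 4326 * 0.00105 ≈ 357370 N (5 s.f.)

357370 N


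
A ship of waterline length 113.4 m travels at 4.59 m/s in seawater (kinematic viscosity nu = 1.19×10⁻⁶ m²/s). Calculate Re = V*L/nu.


Formula: Re = V * L / nu
Step 1 — V * L = 4.59 * 113.4 = 520.506 m^2/s
Step 2 — Re = 520.506 / 1.19e-6 = 4.37e+08

4.37e+08


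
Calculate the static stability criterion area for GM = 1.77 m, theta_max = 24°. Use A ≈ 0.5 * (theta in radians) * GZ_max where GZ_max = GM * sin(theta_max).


Formula: GZ_max = GM * sin(theta); Area = 0.5 * theta_rad * GZ_max
Step 1 — GZ_max = 1.77 * sin(24°) = 1.77 * 0.406737 = 0.719924 m
Step 2 — theta_rad = 24 * pi/180 = 0.418879 rad
Step 3 — Area = 0.5 * 0.418879 * 0.719924 ≈ 0.15078 m·rad (5 s.f.)

0.15078 m·rad


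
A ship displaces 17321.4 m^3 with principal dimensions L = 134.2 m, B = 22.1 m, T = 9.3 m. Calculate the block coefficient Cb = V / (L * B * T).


Formula: Cb = V / (L * B * T)
Step 1 — L * B * T = 134.2 * 22.1 * 9.3 = 27582.126 m^3
Step 2 — Cb = 17321.4 / 27582.126 ≈ 0.62799 (5 s.f.)

0.62799


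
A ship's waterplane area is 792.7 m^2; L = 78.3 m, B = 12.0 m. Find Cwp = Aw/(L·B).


Formula: Cwp = Aw / (L * B)
Step 1 — L * B = 78.3 * 12.0 = 939.6 m^2
Step 2 — Cwp = 792.7 / 939.6 ≈ 0.84366 (5 s.f.)

0.84366


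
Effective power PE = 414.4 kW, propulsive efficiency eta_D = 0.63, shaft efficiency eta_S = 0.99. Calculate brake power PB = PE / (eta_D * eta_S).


Formula: PB = PE / (eta_D * eta_S)
Step 1 — combined efficiency = eta_D * eta_S = 0.63 * 0.99 = 0.6237
Step 2 — PB = 414.4 / 0.6237 ≈ 664.42 kW (5 s.f.)

664.42 kW


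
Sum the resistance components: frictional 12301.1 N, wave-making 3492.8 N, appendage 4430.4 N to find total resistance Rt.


Formula: Rt = Rf + Rw + Ra
Substituting: Rt = 12301.1 + 3492.8 + 4430.4
Result: Rt = 20224.3 N

20224.3 N


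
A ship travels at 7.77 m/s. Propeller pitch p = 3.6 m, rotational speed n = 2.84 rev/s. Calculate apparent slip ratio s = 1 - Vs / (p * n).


Formula: s = 1 - Vs / (p * n)
Step 1 — p * n = 3.6 * 2.84 = 10.224
Step 2 — Vs / (p*n) = 7.77 / 10.224 = 0.759977 (6 d.p.)
Step 3 — s = 1 - 0.759977 = 0.240023

0.240023


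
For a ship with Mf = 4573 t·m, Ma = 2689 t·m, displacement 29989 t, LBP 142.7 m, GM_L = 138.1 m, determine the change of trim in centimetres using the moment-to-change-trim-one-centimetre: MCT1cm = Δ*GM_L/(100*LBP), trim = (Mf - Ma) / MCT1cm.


Formula: net trimming moment = Mf - Ma; MCT1cm = Δ*GM_L/(100*LBP); trim = net moment / MCT1cm
Step 1 — net trimming moment = 4573 - 2689 = 1884 t·m
Step 2 — MCT1cm = 29989 * 138.1 / (100 * 142.7) = 290.2229 t·m/cm
Step 3 — trim = 1884 / 290.2229 ≈ 6.4916 cm (5 s.f.)

6.4916 cm


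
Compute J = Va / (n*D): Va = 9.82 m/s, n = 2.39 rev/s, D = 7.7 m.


Formula: J = Va / (n * D)
Step 1 — n * D = 2.39 * 7.7 = 18.403
Step 2 — J = 9.82 / 18.403 ≈ 0.53361 (5 s.f.)

0.53361


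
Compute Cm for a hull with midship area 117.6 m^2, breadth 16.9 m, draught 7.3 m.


Formula: Cm = Am / (B * T)
Step 1 — B * T = 16.9 * 7.3 = 123.37 m^2
Step 2 — Cm = 117.6 / 123.37 ≈ 0.95323 (5 s.f.)

0.95323


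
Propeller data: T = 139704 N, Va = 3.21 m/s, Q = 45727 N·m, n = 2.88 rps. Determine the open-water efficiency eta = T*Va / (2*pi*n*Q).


Formula: eta = T * Va / (2 * pi * n * Q)
Step 1 — numerator = T * Va = 139704 * 3.21 = 448449.84
Step 2 — 2 * pi * n = 2 * pi * 2.88 = 18.095574
Step 3 — denominator = 18.095574 * 45727 = 827456.31
Step 4 — eta = 448449.84 / 827456.31 ≈ 0.54196 (5 s.f.)

0.54196


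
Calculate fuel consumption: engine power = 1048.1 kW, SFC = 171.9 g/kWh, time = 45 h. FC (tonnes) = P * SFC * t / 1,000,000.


Formula: FC (tonnes) = P * SFC * t / 1,000,000
Step 1 — P * SFC * t = 1048.1 * 171.9 * 45 = 8107577.55 g
Step 2 — FC (tonnes) = 8107577.55 / 1,000,000 ≈ 8.1076 tonnes (5 s.f.)

8.1076 tonnes


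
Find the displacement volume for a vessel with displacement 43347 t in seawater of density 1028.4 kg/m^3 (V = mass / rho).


Formula: V = mass / rho
Step 1 — convert tonnes to kg: 43347 t * 1000 = 43347000 kg
Step 2 — V = 43347000 / 1028.4 ≈ 42150 m^3 (5 s.f.)

42150 m^3


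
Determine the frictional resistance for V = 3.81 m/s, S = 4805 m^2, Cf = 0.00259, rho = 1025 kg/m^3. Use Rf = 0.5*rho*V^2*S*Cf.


Formula: Rf = 0.5 * rho * V^2 * S * Cf
Step 1 — V^2 = 3.81^2 = 14.5161
Step 2 — 0.5 * rho * V^2 = 0.5 * 1025 * 14.5161 = 7439.50125
Step 3 — Rf = 7439.50125 * 4805 * 0.00259 ≈ 92584 N (5 s.f.)

92584 N


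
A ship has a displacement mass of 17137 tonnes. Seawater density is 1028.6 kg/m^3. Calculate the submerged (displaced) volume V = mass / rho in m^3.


Formula: V = mass / rho
Step 1 — convert tonnes to kg: 17137 t * 1000 = 17137000 kg
Step 2 — V = 17137000 / 1028.6 ≈ 16661 m^3 (5 s.f.)

16661 m^3


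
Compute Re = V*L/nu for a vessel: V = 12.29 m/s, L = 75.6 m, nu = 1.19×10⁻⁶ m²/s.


Formula: Re = V * L / nu
Step 1 — V * L = 12.29 * 75.6 = 929.124 m^2/s
Step 2 — Re = 929.124 / 1.19e-6 = 7.81e+08

7.81e+08


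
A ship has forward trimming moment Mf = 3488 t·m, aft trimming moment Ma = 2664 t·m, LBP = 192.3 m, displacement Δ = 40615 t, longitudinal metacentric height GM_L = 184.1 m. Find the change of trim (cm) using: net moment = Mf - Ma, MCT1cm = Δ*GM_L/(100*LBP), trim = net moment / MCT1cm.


Formula: net trimming moment = Mf - Ma; MCT1cm = Δ*GM_L/(100*LBP); trim = net moment / MCT1cm
Step 1 — net trimming moment = 3488 - 2664 = 824 t·m
Step 2 — MCT1cm = 40615 * 184.1 / (100 * 192.3) = 388.8311 t·m/cm
Step 3 — trim = 824 / 388.8311 ≈ 2.1192 cm (5 s.f.)

2.1192 cm


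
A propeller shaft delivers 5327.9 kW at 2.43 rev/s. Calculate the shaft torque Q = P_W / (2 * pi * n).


Formula: Q = P_W / (2 * pi * n)
Step 1 — P_W = 5327.9 kW * 1000 = 5327900.0 W
Step 2 — 2 * pi * n = 2 * pi * 2.43 = 15.26814
Step 3 — Q = 5327900.0 / 15.26814 ≈ 348960 N·m (5 s.f.)

348960 N·m


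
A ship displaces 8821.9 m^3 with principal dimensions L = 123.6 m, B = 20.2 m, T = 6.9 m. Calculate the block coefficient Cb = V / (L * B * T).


Formula: Cb = V / (L * B * T)
Step 1 — L * B * T = 123.6 * 20.2 * 6.9 = 17227.368 m^3
Step 2 — Cb = 8821.9 / 17227.368 ≈ 0.51209 (5 s.f.)

0.51209


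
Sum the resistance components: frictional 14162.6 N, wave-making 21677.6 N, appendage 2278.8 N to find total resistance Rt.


Formula: Rt = Rf + Rw + Ra
Substituting: Rt = 14162.6 + 21677.6 + 2278.8
Result: Rt = 38119.0 N

38119.0 N


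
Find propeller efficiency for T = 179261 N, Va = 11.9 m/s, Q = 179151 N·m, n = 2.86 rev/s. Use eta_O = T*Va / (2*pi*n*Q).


Formula: eta = T * Va / (2 * pi * n * Q)
Step 1 — numerator = T * Va = 179261 * 11.9 = 2133205.9
Step 2 — 2 * pi * n = 2 * pi * 2.86 = 17.96991
Step 3 — denominator = 17.96991 * 179151 = 3219327.35
Step 4 — eta = 2133205.9 / 3219327.35 ≈ 0.66262 (5 s.f.)

0.66262


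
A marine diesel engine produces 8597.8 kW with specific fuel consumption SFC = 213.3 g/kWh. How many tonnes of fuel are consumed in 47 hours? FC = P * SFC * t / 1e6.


Formula: FC (tonnes) = P * SFC * t / 1,000,000
Step 1 — P * SFC * t = 8597.8 * 213.3 * 47 = 86193804.78 g
Step 2 — FC (tonnes) = 86193804.78 / 1,000,000 ≈ 86.194 tonnes (5 s.f.)

86.194 tonnes


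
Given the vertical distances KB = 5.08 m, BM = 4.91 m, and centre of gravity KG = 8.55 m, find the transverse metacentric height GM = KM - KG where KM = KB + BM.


Formula: GM = KB + BM - KG
Step 1 — KM = KB + BM = 5.08 + 4.91 = 9.99 m
Step 2 — GM = KM - KG = 9.99 - 8.55 = 1.44 m

1.44 m


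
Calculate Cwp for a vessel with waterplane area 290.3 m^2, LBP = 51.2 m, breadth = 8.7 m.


Formula: Cwp = Aw / (L * B)
Step 1 — L * B = 51.2 * 8.7 = 445.44 m^2
Step 2 — Cwp = 290.3 / 445.44 ≈ 0.65172 (5 s.f.)

0.65172


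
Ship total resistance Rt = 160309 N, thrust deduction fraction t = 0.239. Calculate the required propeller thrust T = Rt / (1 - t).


Formula: T = Rt / (1 - t)
Step 1 — (1 - t) = 1 - 0.239 = 0.761
Step 2 — T = 160309 / 0.761 ≈ 210660 N (5 s.f.)

210660 N


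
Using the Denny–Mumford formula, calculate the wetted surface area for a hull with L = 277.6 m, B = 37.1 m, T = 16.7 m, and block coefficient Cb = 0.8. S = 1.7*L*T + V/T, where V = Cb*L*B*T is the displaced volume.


Formula: S = 1.7*L*T + V/T with V = Cb*L*B*T, i.e. S = L * (1.7*T + Cb*B)
Step 1 — 1.7*T = 1.7 * 16.7 = 28.39 m
Step 2 — Cb*B = 0.8 * 37.1 = 29.68 m
Step 3 — 1.7*T + Cb*B = 28.39 + 29.68 = 58.07 m
Step 4 — S = 277.6 * 58.07 ≈ 16120 m^2 (5 s.f.)

16120 m^2


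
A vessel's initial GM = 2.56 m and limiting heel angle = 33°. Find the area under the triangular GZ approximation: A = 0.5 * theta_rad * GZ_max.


Formula: GZ_max = GM * sin(theta); Area = 0.5 * theta_rad * GZ_max
Step 1 — GZ_max = 2.56 * sin(33°) = 2.56 * 0.544639 = 1.394276 m
Step 2 — theta_rad = 33 * pi/180 = 0.575959 rad
Step 3 — Area = 0.5 * 0.575959 * 1.394276 ≈ 0.40152 m·rad (5 s.f.)

0.40152 m·rad


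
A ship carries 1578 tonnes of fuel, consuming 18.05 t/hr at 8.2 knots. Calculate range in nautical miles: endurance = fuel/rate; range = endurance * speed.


Formula: endurance = fuel / rate; range = endurance * speed
Step 1 — endurance = 1578 / 18.05 = 87.4238 hours
Step 2 — range = 87.4238 * 8.2 ≈ 716.88 nautical miles (5 s.f.)

716.88 NM


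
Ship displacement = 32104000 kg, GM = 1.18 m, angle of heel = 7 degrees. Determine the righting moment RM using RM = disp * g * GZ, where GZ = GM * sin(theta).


Formula: GZ = GM * sin(theta); RM = disp * g * GZ
Step 1 — GZ = 1.18 * sin(7°) = 1.18 * 0.121869 = 0.143805 m
Step 2 — RM = 32104000 * 9.81 * 0.143805 ≈ 45290000 N·m (5 s.f.)

45290000 N·m


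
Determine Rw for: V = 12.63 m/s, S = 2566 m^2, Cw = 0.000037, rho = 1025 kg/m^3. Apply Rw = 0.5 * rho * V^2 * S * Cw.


Formula: Rw = 0.5 * rho * V^2 * S * Cw
Step 1 — V^2 = 12.63^2 = 159.5169
Step 2 — 0.5 * rho * V^2 = 0.5 * 1025 * 159.5169 = 81752.41125
Step 3 — Rw = 81752.41125 * 2566 * 0.000037 ≈ 7761.7 N (5 s.f.)

7761.7 N


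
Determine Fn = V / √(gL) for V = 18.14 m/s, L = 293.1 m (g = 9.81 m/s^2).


Formula: Fn = V / sqrt(g * L)
Step 1 — g * L = 9.81 * 293.1 = 2875.311
Step 2 — sqrt(g * L) = sqrt(2875.311) = 53.621926
Step 3 — Fn = 18.14 / 53.621926 ≈ 0.33829 (5 s.f.)

0.33829


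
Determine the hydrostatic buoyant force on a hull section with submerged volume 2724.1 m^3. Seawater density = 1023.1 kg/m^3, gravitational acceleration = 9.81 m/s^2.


Formula: Fb = rho * g * V
Substituting: Fb = 1023.1 * 9.81 * 2724.1
Intermediate: 1023.1 * 9.81 = 10036.611
Result: Fb = 10036.611 * 2724.1 ≈ 27341000 N (5 s.f.)

27341000 N


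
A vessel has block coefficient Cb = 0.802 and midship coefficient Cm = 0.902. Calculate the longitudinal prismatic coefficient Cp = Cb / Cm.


Formula: Cp = Cb / Cm
Substituting: Cp = 0.802 / 0.902
Result: Cp ≈ 0.88914 (5 s.f.)

0.88914


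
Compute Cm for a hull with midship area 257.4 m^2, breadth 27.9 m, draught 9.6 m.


Formula: Cm = Am / (B * T)
Step 1 — B * T = 27.9 * 9.6 = 267.84 m^2
Step 2 — Cm = 257.4 / 267.84 ≈ 0.96102 (5 s.f.)

0.96102


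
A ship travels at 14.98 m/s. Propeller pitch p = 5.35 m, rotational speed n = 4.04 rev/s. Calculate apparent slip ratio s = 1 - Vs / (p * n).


Formula: s = 1 - Vs / (p * n)
Step 1 — p * n = 5.35 * 4.04 = 21.614
Step 2 — Vs / (p*n) = 14.98 / 21.614 = 0.693069 (6 d.p.)
Step 3 — s = 1 - 0.693069 = 0.306931

0.306931


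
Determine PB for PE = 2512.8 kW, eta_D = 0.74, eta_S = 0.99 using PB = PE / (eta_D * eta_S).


Formula: PB = PE / (eta_D * eta_S)
Step 1 — combined efficiency = eta_D * eta_S = 0.74 * 0.99 = 0.7326
Step 2 — PB = 2512.8 / 0.7326 ≈ 3430.0 kW (5 s.f.)

3430.0 kW


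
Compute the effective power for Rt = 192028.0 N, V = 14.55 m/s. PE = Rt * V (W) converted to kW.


Formula: PE = Rt * V / 1000 (kW)
Step 1 — PE (W) = 192028.0 * 14.55 = 2794007.4 W
Step 2 — PE (kW) = 2794007.4 / 1000 ≈ 2794.0 kW (5 s.f.)

2794.0 kW


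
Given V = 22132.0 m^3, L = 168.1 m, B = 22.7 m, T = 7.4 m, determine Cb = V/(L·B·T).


Formula: Cb = V / (L * B * T)
Step 1 — L * B * T = 168.1 * 22.7 * 7.4 = 28237.438 m^3
Step 2 — Cb = 22132.0 / 28237.438 ≈ 0.78378 (5 s.f.)

0.78378


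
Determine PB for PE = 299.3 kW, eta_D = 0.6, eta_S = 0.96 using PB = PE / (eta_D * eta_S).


Formula: PB = PE / (eta_D * eta_S)
Step 1 — combined efficiency = eta_D * eta_S = 0.6 * 0.96 = 0.576
Step 2 — PB = 299.3 / 0.576 ≈ 519.62 kW (5 s.f.)

519.62 kW


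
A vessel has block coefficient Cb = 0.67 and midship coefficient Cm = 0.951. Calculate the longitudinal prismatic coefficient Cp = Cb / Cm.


Formula: Cp = Cb / Cm
Substituting: Cp = 0.67 / 0.951
Result: Cp ≈ 0.70452 (5 s.f.)

0.70452


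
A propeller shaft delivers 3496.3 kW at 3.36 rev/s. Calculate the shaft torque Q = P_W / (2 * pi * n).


Formula: Q = P_W / (2 * pi * n)
Step 1 — P_W = 3496.3 kW * 1000 = 3496300.0 W
Step 2 — 2 * pi * n = 2 * pi * 3.36 = 21.111503
Step 3 — Q = 3496300.0 / 21.111503 ≈ 165610 N·m (5 s.f.)

165610 N·m


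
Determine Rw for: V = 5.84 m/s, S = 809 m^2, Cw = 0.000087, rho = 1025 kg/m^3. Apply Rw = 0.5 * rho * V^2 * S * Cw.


Formula: Rw = 0.5 * rho * V^2 * S * Cw
Step 1 — V^2 = 5.84^2 = 34.1056
Step 2 — 0.5 * rho * V^2 = 0.5 * 1025 * 34.1056 = 17479.12
Step 3 — Rw = 17479.12 * 809 * 0.000087 ≈ 1230.2 N (5 s.f.)

1230.2 N


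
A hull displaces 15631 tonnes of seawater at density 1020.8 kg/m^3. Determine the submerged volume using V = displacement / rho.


Formula: V = mass / rho
Step 1 — convert tonnes to kg: 15631 t * 1000 = 15631000 kg
Step 2 — V = 15631000 / 1020.8 ≈ 15312 m^3 (5 s.f.)

15312 m^3


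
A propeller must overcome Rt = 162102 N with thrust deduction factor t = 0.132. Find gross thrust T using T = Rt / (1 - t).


Formula: T = Rt / (1 - t)
Step 1 — (1 - t) = 1 - 0.132 = 0.868
Step 2 — T = 162102 / 0.868 ≈ 186750 N (5 s.f.)

186750 N


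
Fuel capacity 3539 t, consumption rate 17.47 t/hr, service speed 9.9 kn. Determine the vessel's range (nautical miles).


Formula: endurance = fuel / rate; range = endurance * speed
Step 1 — endurance = 3539 / 17.47 = 202.5758 hours
Step 2 — range = 202.5758 * 9.9 ≈ 2005.5 nautical miles (5 s.f.)

2005.5 NM


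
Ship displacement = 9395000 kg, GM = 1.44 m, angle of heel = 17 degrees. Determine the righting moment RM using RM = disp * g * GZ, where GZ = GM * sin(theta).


Formula: GZ = GM * sin(theta); RM = disp * g * GZ
Step 1 — GZ = 1.44 * sin(17°) = 1.44 * 0.292372 = 0.421016 m
Step 2 — RM = 9395000 * 9.81 * 0.421016 ≈ 38803000 N·m (5 s.f.)

38803000 N·m


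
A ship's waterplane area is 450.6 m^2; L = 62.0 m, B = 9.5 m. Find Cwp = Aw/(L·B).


Formula: Cwp = Aw / (L * B)
Step 1 — L * B = 62.0 * 9.5 = 589.0 m^2
Step 2 — Cwp = 450.6 / 589.0 ≈ 0.76503 (5 s.f.)

0.76503


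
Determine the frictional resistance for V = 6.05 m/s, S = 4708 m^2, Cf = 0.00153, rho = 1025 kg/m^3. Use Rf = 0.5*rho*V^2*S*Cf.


Formula: Rf = 0.5 * rho * V^2 * S * Cf
Step 1 — V^2 = 6.05^2 = 36.6025
Step 2 — 0.5 * rho * V^2 = 0.5 * 1025 * 36.6025 = 18758.78125
Step 3 — Rf = 18758.78125 * 4708 * 0.00153 ≈ 135120 N (5 s.f.)

135120 N


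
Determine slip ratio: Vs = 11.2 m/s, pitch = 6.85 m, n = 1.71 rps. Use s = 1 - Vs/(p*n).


Formula: s = 1 - Vs / (p * n)
Step 1 — p * n = 6.85 * 1.71 = 11.7135
Step 2 — Vs / (p*n) = 11.2 / 11.7135 = 0.956162 (6 d.p.)
Step 3 — s = 1 - 0.956162 = 0.043838

0.043838


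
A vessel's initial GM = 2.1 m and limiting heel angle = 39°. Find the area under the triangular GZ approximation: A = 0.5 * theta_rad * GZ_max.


Formula: GZ_max = GM * sin(theta); Area = 0.5 * theta_rad * GZ_max
Step 1 — GZ_max = 2.1 * sin(39°) = 2.1 * 0.62932 = 1.321572 m
Step 2 — theta_rad = 39 * pi/180 = 0.680678 rad
Step 3 — Area = 0.5 * 0.680678 * 1.321572 ≈ 0.44978 m·rad (5 s.f.)

0.44978 m·rad


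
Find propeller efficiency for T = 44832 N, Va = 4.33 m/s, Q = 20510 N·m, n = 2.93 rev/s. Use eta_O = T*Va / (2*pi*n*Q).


Formula: eta = T * Va / (2 * pi * n * Q)
Step 1 — numerator = T * Va = 44832 * 4.33 = 194122.56
Step 2 — 2 * pi * n = 2 * pi * 2.93 = 18.409733
Step 3 — denominator = 18.409733 * 20510 = 377583.62
Step 4 — eta = 194122.56 / 377583.62 ≈ 0.51412 (5 s.f.)

0.51412


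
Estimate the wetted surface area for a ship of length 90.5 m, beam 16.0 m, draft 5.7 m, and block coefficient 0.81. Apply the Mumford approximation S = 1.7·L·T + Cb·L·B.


Formula: S = 1.7*L*T + V/T with V = Cb*L*B*T, i.e. S = L * (1.7*T + Cb*B)
Step 1 — 1.7*T = 1.7 * 5.7 = 9.69 m
Step 2 — Cb*B = 0.81 * 16.0 = 12.96 m
Step 3 — 1.7*T + Cb*B = 9.69 + 12.96 = 22.65 m
Step 4 — S = 90.5 * 22.65 ≈ 2049.8 m^2 (5 s.f.)

2049.8 m^2


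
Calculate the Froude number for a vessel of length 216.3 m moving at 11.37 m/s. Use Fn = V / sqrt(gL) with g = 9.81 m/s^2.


Formula: Fn = V / sqrt(g * L)
Step 1 — g * L = 9.81 * 216.3 = 2121.903
Step 2 — sqrt(g * L) = sqrt(2121.903) = 46.064118
Step 3 — Fn = 11.37 / 46.064118 ≈ 0.24683 (5 s.f.)

0.24683


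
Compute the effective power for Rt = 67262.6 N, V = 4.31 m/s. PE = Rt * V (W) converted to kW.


Formula: PE = Rt * V / 1000 (kW)
Step 1 — PE (W) = 67262.6 * 4.31 = 289901.806 W
Step 2 — PE (kW) = 289901.806 / 1000 ≈ 289.90 kW (5 s.f.)

289.90 kW


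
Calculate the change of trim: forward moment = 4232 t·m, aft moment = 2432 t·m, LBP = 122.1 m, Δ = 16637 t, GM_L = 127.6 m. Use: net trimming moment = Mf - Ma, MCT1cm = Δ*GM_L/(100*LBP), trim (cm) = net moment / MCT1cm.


Formula: net trimming moment = Mf - Ma; MCT1cm = Δ*GM_L/(100*LBP); trim = net moment / MCT1cm
Step 1 — net trimming moment = 4232 - 2432 = 1800 t·m
Step 2 — MCT1cm = 16637 * 127.6 / (100 * 122.1) = 173.8641 t·m/cm
Step 3 — trim = 1800 / 173.8641 ≈ 10.353 cm (5 s.f.)

10.353 cm


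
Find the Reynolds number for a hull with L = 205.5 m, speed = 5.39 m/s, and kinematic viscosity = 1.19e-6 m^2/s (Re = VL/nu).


Formula: Re = V * L / nu
Step 1 — V * L = 5.39 * 205.5 = 1107.645 m^2/s
Step 2 — Re = 1107.645 / 1.19e-6 = 9.31e+08

9.31e+08


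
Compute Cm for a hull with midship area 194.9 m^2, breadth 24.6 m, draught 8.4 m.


Formula: Cm = Am / (B * T)
Step 1 — B * T = 24.6 * 8.4 = 206.64 m^2
Step 2 — Cm = 194.9 / 206.64 ≈ 0.94319 (5 s.f.)

0.94319


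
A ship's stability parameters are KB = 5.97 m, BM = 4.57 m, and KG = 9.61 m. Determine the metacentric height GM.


Formula: GM = KB + BM - KG
Step 1 — KM = KB + BM = 5.97 + 4.57 = 10.54 m
Step 2 — GM = KM - KG = 10.54 - 9.61 = 0.93 m

0.93 m


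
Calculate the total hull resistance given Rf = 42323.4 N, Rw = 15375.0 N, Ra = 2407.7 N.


Formula: Rt = Rf + Rw + Ra
Substituting: Rt = 42323.4 + 15375.0 + 2407.7
Result: Rt = 60106.1 N

60106.1 N


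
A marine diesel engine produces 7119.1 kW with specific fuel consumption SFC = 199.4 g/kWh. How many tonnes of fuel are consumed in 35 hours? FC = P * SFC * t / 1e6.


Formula: FC (tonnes) = P * SFC * t / 1,000,000
Step 1 — P * SFC * t = 7119.1 * 199.4 * 35 = 49684198.9 g
Step 2 — FC (tonnes) = 49684198.9 / 1,000,000 ≈ 49.684 tonnes (5 s.f.)

49.684 tonnes


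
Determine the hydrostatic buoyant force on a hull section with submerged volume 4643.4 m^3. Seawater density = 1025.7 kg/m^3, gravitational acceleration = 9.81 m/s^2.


Formula: Fb = rho * g * V
Substituting: Fb = 1025.7 * 9.81 * 4643.4
Intermediate: 1025.7 * 9.81 = 10062.117
Result: Fb = 10062.117 * 4643.4 ≈ 46722000 N (5 s.f.)

46722000 N


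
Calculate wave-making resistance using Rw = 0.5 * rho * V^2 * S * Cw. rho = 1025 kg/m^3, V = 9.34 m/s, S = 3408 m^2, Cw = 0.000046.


Formula: Rw = 0.5 * rho * V^2 * S * Cw
Step 1 — V^2 = 9.34^2 = 87.2356
Step 2 — 0.5 * rho * V^2 = 0.5 * 1025 * 87.2356 = 44708.245
Step 3 — Rw = 44708.245 * 3408 * 0.000046 ≈ 7008.8 N (5 s.f.)

7008.8 N


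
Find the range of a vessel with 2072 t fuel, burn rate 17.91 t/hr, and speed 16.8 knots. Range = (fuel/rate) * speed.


Formula: endurance = fuel / rate; range = endurance * speed
Step 1 — endurance = 2072 / 17.91 = 115.6896 hours
Step 2 — range = 115.6896 * 16.8 ≈ 1943.6 nautical miles (5 s.f.)

1943.6 NM


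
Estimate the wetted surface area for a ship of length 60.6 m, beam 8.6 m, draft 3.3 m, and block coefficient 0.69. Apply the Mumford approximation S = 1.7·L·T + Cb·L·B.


Formula: S = 1.7*L*T + V/T with V = Cb*L*B*T, i.e. S = L * (1.7*T + Cb*B)
Step 1 — 1.7*T = 1.7 * 3.3 = 5.61 m
Step 2 — Cb*B = 0.69 * 8.6 = 5.934 m
Step 3 — 1.7*T + Cb*B = 5.61 + 5.934 = 11.544 m
Step 4 — S = 60.6 * 11.544 ≈ 699.57 m^2 (5 s.f.)

699.57 m^2


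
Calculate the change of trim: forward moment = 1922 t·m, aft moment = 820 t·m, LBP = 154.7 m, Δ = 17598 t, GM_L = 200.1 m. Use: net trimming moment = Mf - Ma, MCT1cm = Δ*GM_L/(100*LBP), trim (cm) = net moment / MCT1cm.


Formula: net trimming moment = Mf - Ma; MCT1cm = Δ*GM_L/(100*LBP); trim = net moment / MCT1cm
Step 1 — net trimming moment = 1922 - 820 = 1102 t·m
Step 2 — MCT1cm = 17598 * 200.1 / (100 * 154.7) = 227.6251 t·m/cm
Step 3 — trim = 1102 / 227.6251 ≈ 4.8413 cm (5 s.f.)

4.8413 cm


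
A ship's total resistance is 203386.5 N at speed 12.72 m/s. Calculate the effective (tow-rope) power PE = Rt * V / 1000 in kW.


Formula: PE = Rt * V / 1000 (kW)
Step 1 — PE (W) = 203386.5 * 12.72 = 2587076.28 W
Step 2 — PE (kW) = 2587076.28 / 1000 ≈ 2587.1 kW (5 s.f.)

2587.1 kW


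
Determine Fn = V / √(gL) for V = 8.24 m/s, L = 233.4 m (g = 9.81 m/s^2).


Formula: Fn = V / sqrt(g * L)
Step 1 — g * L = 9.81 * 233.4 = 2289.654
Step 2 — sqrt(g * L) = sqrt(2289.654) = 47.850329
Step 3 — Fn = 8.24 / 47.850329 ≈ 0.17220 (5 s.f.)

0.17220


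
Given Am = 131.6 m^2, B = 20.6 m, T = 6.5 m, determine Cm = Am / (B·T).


Formula: Cm = Am / (B * T)
Step 1 — B * T = 20.6 * 6.5 = 133.9 m^2
Step 2 — Cm = 131.6 / 133.9 ≈ 0.98282 (5 s.f.)

0.98282


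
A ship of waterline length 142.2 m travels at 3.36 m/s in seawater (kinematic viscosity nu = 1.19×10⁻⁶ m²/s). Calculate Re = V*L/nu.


Formula: Re = V * L / nu
Step 1 — V * L = 3.36 * 142.2 = 477.792 m^2/s
Step 2 — Re = 477.792 / 1.19e-6 = 4.02e+08

4.02e+08


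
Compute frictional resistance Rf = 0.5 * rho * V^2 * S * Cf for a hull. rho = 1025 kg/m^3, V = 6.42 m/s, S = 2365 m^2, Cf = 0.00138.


Formula: Rf = 0.5 * rho * V^2 * S * Cf
Step 1 — V^2 = 6.42^2 = 41.2164
Step 2 — 0.5 * rho * V^2 = 0.5 * 1025 * 41.2164 = 21123.405
Step 3 — Rf = 21123.405 * 2365 * 0.00138 ≈ 68940 N (5 s.f.)

68940 N


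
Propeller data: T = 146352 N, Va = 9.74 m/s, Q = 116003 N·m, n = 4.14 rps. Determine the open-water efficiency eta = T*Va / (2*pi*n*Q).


Formula: eta = T * Va / (2 * pi * n * Q)
Step 1 — numerator = T * Va = 146352 * 9.74 = 1425468.48
Step 2 — 2 * pi * n = 2 * pi * 4.14 = 26.012387
Step 3 — denominator = 26.012387 * 116003 = 3017514.93
Step 4 — eta = 1425468.48 / 3017514.93 ≈ 0.47240 (5 s.f.)

0.47240


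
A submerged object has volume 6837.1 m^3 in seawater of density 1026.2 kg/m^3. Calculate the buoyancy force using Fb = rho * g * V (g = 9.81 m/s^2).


Formula: Fb = rho * g * V
Substituting: Fb = 1026.2 * 9.81 * 6837.1
Intermediate: 1026.2 * 9.81 = 10067.022
Result: Fb = 10067.022 * 6837.1 ≈ 68829000 N (5 s.f.)

68829000 N


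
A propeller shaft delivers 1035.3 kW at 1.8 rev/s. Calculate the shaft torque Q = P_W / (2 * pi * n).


Formula: Q = P_W / (2 * pi * n)
Step 1 — P_W = 1035.3 kW * 1000 = 1035300.0 W
Step 2 — 2 * pi * n = 2 * pi * 1.8 = 11.309734
Step 3 — Q = 1035300.0 / 11.309734 ≈ 91541 N·m (5 s.f.)

91541 N·m


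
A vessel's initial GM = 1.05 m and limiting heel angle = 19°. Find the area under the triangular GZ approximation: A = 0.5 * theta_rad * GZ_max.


Formula: GZ_max = GM * sin(theta); Area = 0.5 * theta_rad * GZ_max
Step 1 — GZ_max = 1.05 * sin(19°) = 1.05 * 0.325568 = 0.341846 m
Step 2 — theta_rad = 19 * pi/180 = 0.331613 rad
Step 3 — Area = 0.5 * 0.331613 * 0.341846 ≈ 0.056680 m·rad (5 s.f.)

0.056680 m·rad


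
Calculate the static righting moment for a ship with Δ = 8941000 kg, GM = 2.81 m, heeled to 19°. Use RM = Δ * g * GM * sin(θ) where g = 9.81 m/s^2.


Formula: GZ = GM * sin(theta); RM = disp * g * GZ
Step 1 — GZ = 2.81 * sin(19°) = 2.81 * 0.325568 = 0.914846 m
Step 2 — RM = 8941000 * 9.81 * 0.914846 ≈ 80242000 N·m (5 s.f.)

80242000 N·m


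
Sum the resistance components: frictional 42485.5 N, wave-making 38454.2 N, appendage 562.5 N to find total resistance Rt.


Formula: Rt = Rf + Rw + Ra
Substituting: Rt = 42485.5 + 38454.2 + 562.5
Result: Rt = 81502.2 N

81502.2 N


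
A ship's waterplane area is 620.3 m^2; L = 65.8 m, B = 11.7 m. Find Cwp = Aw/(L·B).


Formula: Cwp = Aw / (L * B)
Step 1 — L * B = 65.8 * 11.7 = 769.86 m^2
Step 2 — Cwp = 620.3 / 769.86 ≈ 0.80573 (5 s.f.)

0.80573


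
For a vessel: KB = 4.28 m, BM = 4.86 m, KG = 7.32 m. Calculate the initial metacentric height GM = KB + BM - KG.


Formula: GM = KB + BM - KG
Step 1 — KM = KB + BM = 4.28 + 4.86 = 9.14 m
Step 2 — GM = KM - KG = 9.14 - 7.32 = 1.82 m

1.82 m


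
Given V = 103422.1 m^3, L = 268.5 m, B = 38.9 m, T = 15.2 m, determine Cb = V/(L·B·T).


Formula: Cb = V / (L * B * T)
Step 1 — L * B * T = 268.5 * 38.9 * 15.2 = 158758.68 m^3
Step 2 — Cb = 103422.1 / 158758.68 ≈ 0.65144 (5 s.f.)

0.65144


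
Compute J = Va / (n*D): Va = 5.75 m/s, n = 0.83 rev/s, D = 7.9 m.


Formula: J = Va / (n * D)
Step 1 — n * D = 0.83 * 7.9 = 6.557
Step 2 — J = 5.75 / 6.557 ≈ 0.87693 (5 s.f.)

0.87693


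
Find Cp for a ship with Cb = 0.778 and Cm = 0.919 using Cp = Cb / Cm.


Formula: Cp = Cb / Cm
Substituting: Cp = 0.778 / 0.919
Result: Cp ≈ 0.84657 (5 s.f.)

0.84657


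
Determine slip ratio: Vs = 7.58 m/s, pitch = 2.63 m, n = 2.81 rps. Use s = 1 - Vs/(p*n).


Formula: s = 1 - Vs / (p * n)
Step 1 — p * n = 2.63 * 2.81 = 7.3903
Step 2 — Vs / (p*n) = 7.58 / 7.3903 = 1.025669 (6 d.p.)
Step 3 — s = 1 - 1.025669 = -0.025669

-0.025669


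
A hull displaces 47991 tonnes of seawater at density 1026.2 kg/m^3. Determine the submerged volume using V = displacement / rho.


Formula: V = mass / rho
Step 1 — convert tonnes to kg: 47991 t * 1000 = 47991000 kg
Step 2 — V = 47991000 / 1026.2 ≈ 46766 m^3 (5 s.f.)

46766 m^3


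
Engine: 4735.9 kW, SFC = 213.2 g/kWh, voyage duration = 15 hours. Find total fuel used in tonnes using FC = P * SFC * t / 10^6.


Formula: FC (tonnes) = P * SFC * t / 1,000,000
Step 1 — P * SFC * t = 4735.9 * 213.2 * 15 = 15145408.2 g
Step 2 — FC (tonnes) = 15145408.2 / 1,000,000 ≈ 15.145 tonnes (5 s.f.)

15.145 tonnes


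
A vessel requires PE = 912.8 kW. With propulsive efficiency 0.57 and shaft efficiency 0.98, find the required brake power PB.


Formula: PB = PE / (eta_D * eta_S)
Step 1 — combined efficiency = eta_D * eta_S = 0.57 * 0.98 = 0.5586
Step 2 — PB = 912.8 / 0.5586 ≈ 1634.1 kW (5 s.f.)

1634.1 kW


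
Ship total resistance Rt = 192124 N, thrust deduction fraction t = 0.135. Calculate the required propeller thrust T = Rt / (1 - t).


Formula: T = Rt / (1 - t)
Step 1 — (1 - t) = 1 - 0.135 = 0.865
Step 2 — T = 192124 / 0.865 ≈ 222110 N (5 s.f.)

222110 N


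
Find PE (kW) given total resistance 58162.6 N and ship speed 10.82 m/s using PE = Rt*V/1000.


Formula: PE = Rt * V / 1000 (kW)
Step 1 — PE (W) = 58162.6 * 10.82 = 629319.332 W
Step 2 — PE (kW) = 629319.332 / 1000 ≈ 629.32 kW (5 s.f.)

629.32 kW


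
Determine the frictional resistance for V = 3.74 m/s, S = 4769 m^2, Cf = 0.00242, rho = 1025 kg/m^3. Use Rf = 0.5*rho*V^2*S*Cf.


Formula: Rf = 0.5 * rho * V^2 * S * Cf
Step 1 — V^2 = 3.74^2 = 13.9876
Step 2 — 0.5 * rho * V^2 = 0.5 * 1025 * 13.9876 = 7168.645
Step 3 — Rf = 7168.645 * 4769 * 0.00242 ≈ 82733 N (5 s.f.)

82733 N


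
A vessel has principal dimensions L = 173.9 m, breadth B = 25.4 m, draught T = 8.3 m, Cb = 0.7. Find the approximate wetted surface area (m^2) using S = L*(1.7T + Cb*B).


Formula: S = 1.7*L*T + V/T with V = Cb*L*B*T, i.e. S = L * (1.7*T + Cb*B)
Step 1 — 1.7*T = 1.7 * 8.3 = 14.11 m
Step 2 — Cb*B = 0.7 * 25.4 = 17.78 m
Step 3 — 1.7*T + Cb*B = 14.11 + 17.78 = 31.89 m
Step 4 — S = 173.9 * 31.89 ≈ 5545.7 m^2 (5 s.f.)

5545.7 m^2


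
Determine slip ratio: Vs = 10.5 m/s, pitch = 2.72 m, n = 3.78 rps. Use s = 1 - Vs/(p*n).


Formula: s = 1 - Vs / (p * n)
Step 1 — p * n = 2.72 * 3.78 = 10.2816
Step 2 — Vs / (p*n) = 10.5 / 10.2816 = 1.021242 (6 d.p.)
Step 3 — s = 1 - 1.021242 = -0.021242

-0.021242


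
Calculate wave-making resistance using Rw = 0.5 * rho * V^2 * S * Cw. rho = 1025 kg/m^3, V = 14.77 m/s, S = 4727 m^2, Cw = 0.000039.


Formula: Rw = 0.5 * rho * V^2 * S * Cw
Step 1 — V^2 = 14.77^2 = 218.1529
Step 2 — 0.5 * rho * V^2 = 0.5 * 1025 * 218.1529 = 111803.36125
Step 3 — Rw = 111803.36125 * 4727 * 0.000039 ≈ 20611 N (5 s.f.)

20611 N


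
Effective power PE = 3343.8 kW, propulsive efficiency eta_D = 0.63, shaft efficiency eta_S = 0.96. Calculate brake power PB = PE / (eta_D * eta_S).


Formula: PB = PE / (eta_D * eta_S)
Step 1 — combined efficiency = eta_D * eta_S = 0.63 * 0.96 = 0.6048
Step 2 — PB = 3343.8 / 0.6048 ≈ 5528.8 kW (5 s.f.)

5528.8 kW


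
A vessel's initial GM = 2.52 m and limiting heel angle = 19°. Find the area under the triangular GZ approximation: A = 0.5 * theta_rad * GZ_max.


Formula: GZ_max = GM * sin(theta); Area = 0.5 * theta_rad * GZ_max
Step 1 — GZ_max = 2.52 * sin(19°) = 2.52 * 0.325568 = 0.820431 m
Step 2 — theta_rad = 19 * pi/180 = 0.331613 rad
Step 3 — Area = 0.5 * 0.331613 * 0.820431 ≈ 0.13603 m·rad (5 s.f.)

0.13603 m·rad


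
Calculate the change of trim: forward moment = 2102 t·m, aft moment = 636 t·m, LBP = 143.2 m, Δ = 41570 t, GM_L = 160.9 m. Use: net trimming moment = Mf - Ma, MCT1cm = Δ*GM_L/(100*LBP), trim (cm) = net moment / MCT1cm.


Formula: net trimming moment = Mf - Ma; MCT1cm = Δ*GM_L/(100*LBP); trim = net moment / MCT1cm
Step 1 — net trimming moment = 2102 - 636 = 1466 t·m
Step 2 — MCT1cm = 41570 * 160.9 / (100 * 143.2) = 467.0819 t·m/cm
Step 3 — trim = 1466 / 467.0819 ≈ 3.1386 cm (5 s.f.)

3.1386 cm


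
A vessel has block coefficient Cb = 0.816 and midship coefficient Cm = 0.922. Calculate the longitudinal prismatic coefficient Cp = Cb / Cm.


Formula: Cp = Cb / Cm
Substituting: Cp = 0.816 / 0.922
Result: Cp ≈ 0.88503 (5 s.f.)

0.88503


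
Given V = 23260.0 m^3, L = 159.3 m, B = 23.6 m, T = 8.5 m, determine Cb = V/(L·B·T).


Formula: Cb = V / (L * B * T)
Step 1 — L * B * T = 159.3 * 23.6 * 8.5 = 31955.58 m^3
Step 2 — Cb = 23260.0 / 31955.58 ≈ 0.72789 (5 s.f.)

0.72789


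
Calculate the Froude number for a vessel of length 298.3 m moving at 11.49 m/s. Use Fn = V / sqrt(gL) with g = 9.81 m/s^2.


Formula: Fn = V / sqrt(g * L)
Step 1 — g * L = 9.81 * 298.3 = 2926.323
Step 2 — sqrt(g * L) = sqrt(2926.323) = 54.095499
Step 3 — Fn = 11.49 / 54.095499 ≈ 0.21240 (5 s.f.)

0.21240


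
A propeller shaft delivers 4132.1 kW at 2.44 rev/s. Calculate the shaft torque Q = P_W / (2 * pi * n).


Formula: Q = P_W / (2 * pi * n)
Step 1 — P_W = 4132.1 kW * 1000 = 4132100.0 W
Step 2 — 2 * pi * n = 2 * pi * 2.44 = 15.330972
Step 3 — Q = 4132100.0 / 15.330972 ≈ 269530 N·m (5 s.f.)

269530 N·m


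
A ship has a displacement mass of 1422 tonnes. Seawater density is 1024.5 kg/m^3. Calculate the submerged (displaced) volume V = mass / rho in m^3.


Formula: V = mass / rho
Step 1 — convert tonnes to kg: 1422 t * 1000 = 1422000 kg
Step 2 — V = 1422000 / 1024.5 ≈ 1388.0 m^3 (5 s.f.)

1388.0 m^3


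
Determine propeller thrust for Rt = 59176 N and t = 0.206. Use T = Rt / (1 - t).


Formula: T = Rt / (1 - t)
Step 1 — (1 - t) = 1 - 0.206 = 0.794
Step 2 — T = 59176 / 0.794 ≈ 74529 N (5 s.f.)

74529 N


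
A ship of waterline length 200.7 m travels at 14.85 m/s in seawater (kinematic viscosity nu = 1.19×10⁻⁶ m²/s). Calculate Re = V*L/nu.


Formula: Re = V * L / nu
Step 1 — V * L = 14.85 * 200.7 = 2980.395 m^2/s
Step 2 — Re = 2980.395 / 1.19e-6 = 2.50e+09

2.50e+09


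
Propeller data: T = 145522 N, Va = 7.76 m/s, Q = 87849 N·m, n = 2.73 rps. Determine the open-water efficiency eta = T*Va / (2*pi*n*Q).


Formula: eta = T * Va / (2 * pi * n * Q)
Step 1 — numerator = T * Va = 145522 * 7.76 = 1129250.72
Step 2 — 2 * pi * n = 2 * pi * 2.73 = 17.153096
Step 3 — denominator = 17.153096 * 87849 = 1506882.33
Step 4 — eta = 1129250.72 / 1506882.33 ≈ 0.74940 (5 s.f.)

0.74940


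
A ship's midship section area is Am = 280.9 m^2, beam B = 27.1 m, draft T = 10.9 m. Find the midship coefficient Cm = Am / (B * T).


Formula: Cm = Am / (B * T)
Step 1 — B * T = 27.1 * 10.9 = 295.39 m^2
Step 2 — Cm = 280.9 / 295.39 ≈ 0.95095 (5 s.f.)

0.95095


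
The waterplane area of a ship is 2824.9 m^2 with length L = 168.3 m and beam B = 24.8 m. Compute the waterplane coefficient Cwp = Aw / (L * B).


Formula: Cwp = Aw / (L * B)
Step 1 — L * B = 168.3 * 24.8 = 4173.84 m^2
Step 2 — Cwp = 2824.9 / 4173.84 ≈ 0.67681 (5 s.f.)

0.67681


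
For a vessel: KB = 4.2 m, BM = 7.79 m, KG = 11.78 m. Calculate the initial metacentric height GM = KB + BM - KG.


Formula: GM = KB + BM - KG
Step 1 — KM = KB + BM = 4.2 + 7.79 = 11.99 m
Step 2 — GM = KM - KG = 11.99 - 11.78 = 0.21 m

0.21 m


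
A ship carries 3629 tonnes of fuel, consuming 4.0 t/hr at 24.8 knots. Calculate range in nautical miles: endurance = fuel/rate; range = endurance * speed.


Formula: endurance = fuel / rate; range = endurance * speed
Step 1 — endurance = 3629 / 4.0 = 907.25 hours
Step 2 — range = 907.25 * 24.8 ≈ 22500 nautical miles (5 s.f.)

22500 NM


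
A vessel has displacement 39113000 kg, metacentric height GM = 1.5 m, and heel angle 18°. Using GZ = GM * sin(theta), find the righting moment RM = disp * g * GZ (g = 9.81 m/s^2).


Formula: GZ = GM * sin(theta); RM = disp * g * GZ
Step 1 — GZ = 1.5 * sin(18°) = 1.5 * 0.309017 = 0.463525 m
Step 2 — RM = 39113000 * 9.81 * 0.463525 ≈ 177850000 N·m (5 s.f.)

177850000 N·m


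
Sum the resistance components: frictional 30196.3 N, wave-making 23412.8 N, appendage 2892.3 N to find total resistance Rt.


Formula: Rt = Rf + Rw + Ra
Substituting: Rt = 30196.3 + 23412.8 + 2892.3
Result: Rt = 56501.4 N

56501.4 N


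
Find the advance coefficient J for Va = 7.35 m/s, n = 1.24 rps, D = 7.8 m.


Formula: J = Va / (n * D)
Step 1 — n * D = 1.24 * 7.8 = 9.672
Step 2 — J = 7.35 / 9.672 ≈ 0.75993 (5 s.f.)

0.75993


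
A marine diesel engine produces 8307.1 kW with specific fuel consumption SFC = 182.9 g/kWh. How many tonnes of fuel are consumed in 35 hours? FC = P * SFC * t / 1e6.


Formula: FC (tonnes) = P * SFC * t / 1,000,000
Step 1 — P * SFC * t = 8307.1 * 182.9 * 35 = 53177900.65 g
Step 2 — FC (tonnes) = 53177900.65 / 1,000,000 ≈ 53.178 tonnes (5 s.f.)

53.178 tonnes


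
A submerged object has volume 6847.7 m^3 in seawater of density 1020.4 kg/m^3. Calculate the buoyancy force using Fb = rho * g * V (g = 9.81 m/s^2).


Formula: Fb = rho * g * V
Substituting: Fb = 1020.4 * 9.81 * 6847.7
Intermediate: 1020.4 * 9.81 = 10010.124
Result: Fb = 10010.124 * 6847.7 ≈ 68546000 N (5 s.f.)

68546000 N


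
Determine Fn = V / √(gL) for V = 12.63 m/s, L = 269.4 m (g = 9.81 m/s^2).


Formula: Fn = V / sqrt(g * L)
Step 1 — g * L = 9.81 * 269.4 = 2642.814
Step 2 — sqrt(g * L) = sqrt(2642.814) = 51.408307
Step 3 — Fn = 12.63 / 51.408307 ≈ 0.24568 (5 s.f.)

0.24568
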